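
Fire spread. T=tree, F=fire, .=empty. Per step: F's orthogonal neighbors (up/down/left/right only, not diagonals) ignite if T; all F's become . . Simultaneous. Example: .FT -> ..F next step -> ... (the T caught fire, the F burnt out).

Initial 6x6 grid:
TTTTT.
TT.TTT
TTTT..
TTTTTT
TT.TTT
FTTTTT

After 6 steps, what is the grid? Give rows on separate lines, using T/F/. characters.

Step 1: 2 trees catch fire, 1 burn out
  TTTTT.
  TT.TTT
  TTTT..
  TTTTTT
  FT.TTT
  .FTTTT
Step 2: 3 trees catch fire, 2 burn out
  TTTTT.
  TT.TTT
  TTTT..
  FTTTTT
  .F.TTT
  ..FTTT
Step 3: 3 trees catch fire, 3 burn out
  TTTTT.
  TT.TTT
  FTTT..
  .FTTTT
  ...TTT
  ...FTT
Step 4: 5 trees catch fire, 3 burn out
  TTTTT.
  FT.TTT
  .FTT..
  ..FTTT
  ...FTT
  ....FT
Step 5: 6 trees catch fire, 5 burn out
  FTTTT.
  .F.TTT
  ..FT..
  ...FTT
  ....FT
  .....F
Step 6: 4 trees catch fire, 6 burn out
  .FTTT.
  ...TTT
  ...F..
  ....FT
  .....F
  ......

.FTTT.
...TTT
...F..
....FT
.....F
......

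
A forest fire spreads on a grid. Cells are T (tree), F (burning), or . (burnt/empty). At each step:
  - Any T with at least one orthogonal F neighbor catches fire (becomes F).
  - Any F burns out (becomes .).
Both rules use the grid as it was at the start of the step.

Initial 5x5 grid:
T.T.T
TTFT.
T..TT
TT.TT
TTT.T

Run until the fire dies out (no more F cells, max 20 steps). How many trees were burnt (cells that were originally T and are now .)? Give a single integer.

Step 1: +3 fires, +1 burnt (F count now 3)
Step 2: +2 fires, +3 burnt (F count now 2)
Step 3: +4 fires, +2 burnt (F count now 4)
Step 4: +2 fires, +4 burnt (F count now 2)
Step 5: +3 fires, +2 burnt (F count now 3)
Step 6: +1 fires, +3 burnt (F count now 1)
Step 7: +1 fires, +1 burnt (F count now 1)
Step 8: +0 fires, +1 burnt (F count now 0)
Fire out after step 8
Initially T: 17, now '.': 24
Total burnt (originally-T cells now '.'): 16

Answer: 16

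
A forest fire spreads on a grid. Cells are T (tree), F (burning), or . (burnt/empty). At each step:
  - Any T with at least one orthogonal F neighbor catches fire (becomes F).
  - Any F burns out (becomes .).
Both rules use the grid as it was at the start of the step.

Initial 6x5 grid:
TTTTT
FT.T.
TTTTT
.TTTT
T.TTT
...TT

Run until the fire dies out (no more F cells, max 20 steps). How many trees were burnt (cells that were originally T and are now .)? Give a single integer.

Answer: 21

Derivation:
Step 1: +3 fires, +1 burnt (F count now 3)
Step 2: +2 fires, +3 burnt (F count now 2)
Step 3: +3 fires, +2 burnt (F count now 3)
Step 4: +3 fires, +3 burnt (F count now 3)
Step 5: +5 fires, +3 burnt (F count now 5)
Step 6: +2 fires, +5 burnt (F count now 2)
Step 7: +2 fires, +2 burnt (F count now 2)
Step 8: +1 fires, +2 burnt (F count now 1)
Step 9: +0 fires, +1 burnt (F count now 0)
Fire out after step 9
Initially T: 22, now '.': 29
Total burnt (originally-T cells now '.'): 21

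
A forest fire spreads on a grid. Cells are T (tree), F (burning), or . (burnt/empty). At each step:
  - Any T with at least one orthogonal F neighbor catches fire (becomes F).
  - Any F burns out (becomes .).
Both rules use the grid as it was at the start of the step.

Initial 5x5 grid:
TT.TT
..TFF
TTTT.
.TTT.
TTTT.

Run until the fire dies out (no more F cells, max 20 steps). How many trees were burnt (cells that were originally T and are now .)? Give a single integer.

Answer: 14

Derivation:
Step 1: +4 fires, +2 burnt (F count now 4)
Step 2: +2 fires, +4 burnt (F count now 2)
Step 3: +3 fires, +2 burnt (F count now 3)
Step 4: +3 fires, +3 burnt (F count now 3)
Step 5: +1 fires, +3 burnt (F count now 1)
Step 6: +1 fires, +1 burnt (F count now 1)
Step 7: +0 fires, +1 burnt (F count now 0)
Fire out after step 7
Initially T: 16, now '.': 23
Total burnt (originally-T cells now '.'): 14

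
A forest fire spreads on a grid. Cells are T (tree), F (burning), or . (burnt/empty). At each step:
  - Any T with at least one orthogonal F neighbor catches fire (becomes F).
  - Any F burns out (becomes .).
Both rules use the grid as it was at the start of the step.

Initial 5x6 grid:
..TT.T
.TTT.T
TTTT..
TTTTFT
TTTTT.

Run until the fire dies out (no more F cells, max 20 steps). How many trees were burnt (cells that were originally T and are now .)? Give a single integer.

Answer: 19

Derivation:
Step 1: +3 fires, +1 burnt (F count now 3)
Step 2: +3 fires, +3 burnt (F count now 3)
Step 3: +4 fires, +3 burnt (F count now 4)
Step 4: +5 fires, +4 burnt (F count now 5)
Step 5: +4 fires, +5 burnt (F count now 4)
Step 6: +0 fires, +4 burnt (F count now 0)
Fire out after step 6
Initially T: 21, now '.': 28
Total burnt (originally-T cells now '.'): 19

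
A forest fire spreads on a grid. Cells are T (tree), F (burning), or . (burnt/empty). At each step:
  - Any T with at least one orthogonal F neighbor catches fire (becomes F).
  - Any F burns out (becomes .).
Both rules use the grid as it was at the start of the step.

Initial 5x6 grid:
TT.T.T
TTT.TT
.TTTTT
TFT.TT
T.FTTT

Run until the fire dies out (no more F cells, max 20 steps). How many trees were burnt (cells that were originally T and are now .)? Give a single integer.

Step 1: +4 fires, +2 burnt (F count now 4)
Step 2: +4 fires, +4 burnt (F count now 4)
Step 3: +6 fires, +4 burnt (F count now 6)
Step 4: +3 fires, +6 burnt (F count now 3)
Step 5: +2 fires, +3 burnt (F count now 2)
Step 6: +1 fires, +2 burnt (F count now 1)
Step 7: +1 fires, +1 burnt (F count now 1)
Step 8: +0 fires, +1 burnt (F count now 0)
Fire out after step 8
Initially T: 22, now '.': 29
Total burnt (originally-T cells now '.'): 21

Answer: 21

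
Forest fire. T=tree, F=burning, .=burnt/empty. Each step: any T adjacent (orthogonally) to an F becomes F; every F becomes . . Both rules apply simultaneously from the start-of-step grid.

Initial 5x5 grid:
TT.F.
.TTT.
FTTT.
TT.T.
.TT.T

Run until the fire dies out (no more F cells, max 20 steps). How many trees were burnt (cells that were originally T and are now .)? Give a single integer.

Answer: 13

Derivation:
Step 1: +3 fires, +2 burnt (F count now 3)
Step 2: +5 fires, +3 burnt (F count now 5)
Step 3: +3 fires, +5 burnt (F count now 3)
Step 4: +2 fires, +3 burnt (F count now 2)
Step 5: +0 fires, +2 burnt (F count now 0)
Fire out after step 5
Initially T: 14, now '.': 24
Total burnt (originally-T cells now '.'): 13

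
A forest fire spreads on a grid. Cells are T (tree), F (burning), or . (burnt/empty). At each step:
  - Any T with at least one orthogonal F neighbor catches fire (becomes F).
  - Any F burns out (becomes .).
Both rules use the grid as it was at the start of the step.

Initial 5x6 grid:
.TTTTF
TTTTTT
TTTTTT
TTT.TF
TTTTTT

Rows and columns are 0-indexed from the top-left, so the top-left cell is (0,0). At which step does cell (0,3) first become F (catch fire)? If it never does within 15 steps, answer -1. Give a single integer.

Step 1: cell (0,3)='T' (+5 fires, +2 burnt)
Step 2: cell (0,3)='F' (+4 fires, +5 burnt)
  -> target ignites at step 2
Step 3: cell (0,3)='.' (+4 fires, +4 burnt)
Step 4: cell (0,3)='.' (+4 fires, +4 burnt)
Step 5: cell (0,3)='.' (+4 fires, +4 burnt)
Step 6: cell (0,3)='.' (+4 fires, +4 burnt)
Step 7: cell (0,3)='.' (+1 fires, +4 burnt)
Step 8: cell (0,3)='.' (+0 fires, +1 burnt)
  fire out at step 8

2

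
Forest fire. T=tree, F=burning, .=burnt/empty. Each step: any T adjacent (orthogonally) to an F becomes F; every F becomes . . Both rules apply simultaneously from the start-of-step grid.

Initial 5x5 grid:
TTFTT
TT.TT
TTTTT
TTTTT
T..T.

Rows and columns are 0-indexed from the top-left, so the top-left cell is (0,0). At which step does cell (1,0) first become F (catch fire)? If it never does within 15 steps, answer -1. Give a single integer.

Step 1: cell (1,0)='T' (+2 fires, +1 burnt)
Step 2: cell (1,0)='T' (+4 fires, +2 burnt)
Step 3: cell (1,0)='F' (+4 fires, +4 burnt)
  -> target ignites at step 3
Step 4: cell (1,0)='.' (+5 fires, +4 burnt)
Step 5: cell (1,0)='.' (+4 fires, +5 burnt)
Step 6: cell (1,0)='.' (+1 fires, +4 burnt)
Step 7: cell (1,0)='.' (+0 fires, +1 burnt)
  fire out at step 7

3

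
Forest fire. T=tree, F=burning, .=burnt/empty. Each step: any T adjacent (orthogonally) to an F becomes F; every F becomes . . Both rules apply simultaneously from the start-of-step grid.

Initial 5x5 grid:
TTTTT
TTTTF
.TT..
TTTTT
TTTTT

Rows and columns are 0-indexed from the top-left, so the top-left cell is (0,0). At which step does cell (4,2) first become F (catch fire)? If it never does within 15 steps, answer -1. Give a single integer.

Step 1: cell (4,2)='T' (+2 fires, +1 burnt)
Step 2: cell (4,2)='T' (+2 fires, +2 burnt)
Step 3: cell (4,2)='T' (+3 fires, +2 burnt)
Step 4: cell (4,2)='T' (+4 fires, +3 burnt)
Step 5: cell (4,2)='F' (+4 fires, +4 burnt)
  -> target ignites at step 5
Step 6: cell (4,2)='.' (+4 fires, +4 burnt)
Step 7: cell (4,2)='.' (+2 fires, +4 burnt)
Step 8: cell (4,2)='.' (+0 fires, +2 burnt)
  fire out at step 8

5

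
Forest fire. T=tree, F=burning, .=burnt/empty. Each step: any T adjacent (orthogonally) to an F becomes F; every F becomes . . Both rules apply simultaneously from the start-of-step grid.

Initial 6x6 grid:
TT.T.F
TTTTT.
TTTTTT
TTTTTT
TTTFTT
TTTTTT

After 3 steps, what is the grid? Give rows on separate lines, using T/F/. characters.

Step 1: 4 trees catch fire, 2 burn out
  TT.T..
  TTTTT.
  TTTTTT
  TTTFTT
  TTF.FT
  TTTFTT
Step 2: 7 trees catch fire, 4 burn out
  TT.T..
  TTTTT.
  TTTFTT
  TTF.FT
  TF...F
  TTF.FT
Step 3: 8 trees catch fire, 7 burn out
  TT.T..
  TTTFT.
  TTF.FT
  TF...F
  F.....
  TF...F

TT.T..
TTTFT.
TTF.FT
TF...F
F.....
TF...F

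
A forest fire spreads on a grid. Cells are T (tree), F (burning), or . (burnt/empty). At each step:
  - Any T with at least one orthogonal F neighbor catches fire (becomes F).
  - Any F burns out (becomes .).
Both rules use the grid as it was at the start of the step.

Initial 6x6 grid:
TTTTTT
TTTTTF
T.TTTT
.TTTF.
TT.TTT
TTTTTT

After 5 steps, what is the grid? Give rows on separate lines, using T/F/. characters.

Step 1: 6 trees catch fire, 2 burn out
  TTTTTF
  TTTTF.
  T.TTFF
  .TTF..
  TT.TFT
  TTTTTT
Step 2: 7 trees catch fire, 6 burn out
  TTTTF.
  TTTF..
  T.TF..
  .TF...
  TT.F.F
  TTTTFT
Step 3: 6 trees catch fire, 7 burn out
  TTTF..
  TTF...
  T.F...
  .F....
  TT....
  TTTF.F
Step 4: 4 trees catch fire, 6 burn out
  TTF...
  TF....
  T.....
  ......
  TF....
  TTF...
Step 5: 4 trees catch fire, 4 burn out
  TF....
  F.....
  T.....
  ......
  F.....
  TF....

TF....
F.....
T.....
......
F.....
TF....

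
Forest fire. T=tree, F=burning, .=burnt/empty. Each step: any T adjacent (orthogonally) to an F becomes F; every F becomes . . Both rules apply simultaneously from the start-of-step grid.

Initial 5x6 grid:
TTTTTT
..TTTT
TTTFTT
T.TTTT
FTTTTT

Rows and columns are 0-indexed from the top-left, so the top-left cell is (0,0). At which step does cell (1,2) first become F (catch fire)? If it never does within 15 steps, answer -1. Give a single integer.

Step 1: cell (1,2)='T' (+6 fires, +2 burnt)
Step 2: cell (1,2)='F' (+10 fires, +6 burnt)
  -> target ignites at step 2
Step 3: cell (1,2)='.' (+5 fires, +10 burnt)
Step 4: cell (1,2)='.' (+3 fires, +5 burnt)
Step 5: cell (1,2)='.' (+1 fires, +3 burnt)
Step 6: cell (1,2)='.' (+0 fires, +1 burnt)
  fire out at step 6

2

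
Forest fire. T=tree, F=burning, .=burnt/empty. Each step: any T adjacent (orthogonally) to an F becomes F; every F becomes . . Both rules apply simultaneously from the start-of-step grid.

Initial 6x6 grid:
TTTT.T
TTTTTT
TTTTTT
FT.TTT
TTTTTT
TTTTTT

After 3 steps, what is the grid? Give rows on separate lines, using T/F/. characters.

Step 1: 3 trees catch fire, 1 burn out
  TTTT.T
  TTTTTT
  FTTTTT
  .F.TTT
  FTTTTT
  TTTTTT
Step 2: 4 trees catch fire, 3 burn out
  TTTT.T
  FTTTTT
  .FTTTT
  ...TTT
  .FTTTT
  FTTTTT
Step 3: 5 trees catch fire, 4 burn out
  FTTT.T
  .FTTTT
  ..FTTT
  ...TTT
  ..FTTT
  .FTTTT

FTTT.T
.FTTTT
..FTTT
...TTT
..FTTT
.FTTTT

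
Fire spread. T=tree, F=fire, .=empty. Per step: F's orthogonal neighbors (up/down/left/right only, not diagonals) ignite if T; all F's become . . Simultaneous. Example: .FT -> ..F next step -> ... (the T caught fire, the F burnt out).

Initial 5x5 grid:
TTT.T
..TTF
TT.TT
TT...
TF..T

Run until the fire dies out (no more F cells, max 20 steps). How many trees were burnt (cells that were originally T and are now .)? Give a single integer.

Answer: 13

Derivation:
Step 1: +5 fires, +2 burnt (F count now 5)
Step 2: +4 fires, +5 burnt (F count now 4)
Step 3: +2 fires, +4 burnt (F count now 2)
Step 4: +1 fires, +2 burnt (F count now 1)
Step 5: +1 fires, +1 burnt (F count now 1)
Step 6: +0 fires, +1 burnt (F count now 0)
Fire out after step 6
Initially T: 14, now '.': 24
Total burnt (originally-T cells now '.'): 13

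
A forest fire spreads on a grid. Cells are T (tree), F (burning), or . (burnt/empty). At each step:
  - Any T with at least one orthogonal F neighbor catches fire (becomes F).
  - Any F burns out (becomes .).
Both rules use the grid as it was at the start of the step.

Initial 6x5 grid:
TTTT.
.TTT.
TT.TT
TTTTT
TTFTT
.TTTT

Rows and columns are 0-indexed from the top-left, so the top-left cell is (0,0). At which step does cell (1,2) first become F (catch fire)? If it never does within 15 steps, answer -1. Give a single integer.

Step 1: cell (1,2)='T' (+4 fires, +1 burnt)
Step 2: cell (1,2)='T' (+6 fires, +4 burnt)
Step 3: cell (1,2)='T' (+5 fires, +6 burnt)
Step 4: cell (1,2)='T' (+4 fires, +5 burnt)
Step 5: cell (1,2)='F' (+3 fires, +4 burnt)
  -> target ignites at step 5
Step 6: cell (1,2)='.' (+2 fires, +3 burnt)
Step 7: cell (1,2)='.' (+0 fires, +2 burnt)
  fire out at step 7

5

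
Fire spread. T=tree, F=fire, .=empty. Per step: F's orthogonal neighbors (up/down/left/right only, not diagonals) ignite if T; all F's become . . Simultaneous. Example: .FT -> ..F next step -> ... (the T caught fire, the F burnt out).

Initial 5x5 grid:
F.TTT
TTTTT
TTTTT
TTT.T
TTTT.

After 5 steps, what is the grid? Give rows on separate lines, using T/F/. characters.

Step 1: 1 trees catch fire, 1 burn out
  ..TTT
  FTTTT
  TTTTT
  TTT.T
  TTTT.
Step 2: 2 trees catch fire, 1 burn out
  ..TTT
  .FTTT
  FTTTT
  TTT.T
  TTTT.
Step 3: 3 trees catch fire, 2 burn out
  ..TTT
  ..FTT
  .FTTT
  FTT.T
  TTTT.
Step 4: 5 trees catch fire, 3 burn out
  ..FTT
  ...FT
  ..FTT
  .FT.T
  FTTT.
Step 5: 5 trees catch fire, 5 burn out
  ...FT
  ....F
  ...FT
  ..F.T
  .FTT.

...FT
....F
...FT
..F.T
.FTT.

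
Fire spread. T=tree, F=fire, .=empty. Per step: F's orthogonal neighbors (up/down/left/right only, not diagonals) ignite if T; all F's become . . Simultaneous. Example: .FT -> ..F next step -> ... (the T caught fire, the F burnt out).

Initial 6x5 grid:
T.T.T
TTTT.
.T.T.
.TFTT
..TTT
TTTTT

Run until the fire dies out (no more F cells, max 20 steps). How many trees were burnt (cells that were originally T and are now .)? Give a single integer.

Step 1: +3 fires, +1 burnt (F count now 3)
Step 2: +5 fires, +3 burnt (F count now 5)
Step 3: +5 fires, +5 burnt (F count now 5)
Step 4: +4 fires, +5 burnt (F count now 4)
Step 5: +2 fires, +4 burnt (F count now 2)
Step 6: +0 fires, +2 burnt (F count now 0)
Fire out after step 6
Initially T: 20, now '.': 29
Total burnt (originally-T cells now '.'): 19

Answer: 19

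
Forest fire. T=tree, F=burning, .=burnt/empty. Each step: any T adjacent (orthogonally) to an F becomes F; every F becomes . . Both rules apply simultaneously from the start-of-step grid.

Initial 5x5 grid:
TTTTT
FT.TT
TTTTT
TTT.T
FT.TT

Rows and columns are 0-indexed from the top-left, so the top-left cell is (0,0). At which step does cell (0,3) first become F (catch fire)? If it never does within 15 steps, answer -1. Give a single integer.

Step 1: cell (0,3)='T' (+5 fires, +2 burnt)
Step 2: cell (0,3)='T' (+3 fires, +5 burnt)
Step 3: cell (0,3)='T' (+3 fires, +3 burnt)
Step 4: cell (0,3)='F' (+2 fires, +3 burnt)
  -> target ignites at step 4
Step 5: cell (0,3)='.' (+3 fires, +2 burnt)
Step 6: cell (0,3)='.' (+2 fires, +3 burnt)
Step 7: cell (0,3)='.' (+1 fires, +2 burnt)
Step 8: cell (0,3)='.' (+1 fires, +1 burnt)
Step 9: cell (0,3)='.' (+0 fires, +1 burnt)
  fire out at step 9

4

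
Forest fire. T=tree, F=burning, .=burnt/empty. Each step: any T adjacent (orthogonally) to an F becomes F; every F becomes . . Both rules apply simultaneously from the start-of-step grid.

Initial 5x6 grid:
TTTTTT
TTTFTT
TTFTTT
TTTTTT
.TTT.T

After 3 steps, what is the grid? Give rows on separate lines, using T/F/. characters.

Step 1: 6 trees catch fire, 2 burn out
  TTTFTT
  TTF.FT
  TF.FTT
  TTFTTT
  .TTT.T
Step 2: 9 trees catch fire, 6 burn out
  TTF.FT
  TF...F
  F...FT
  TF.FTT
  .TFT.T
Step 3: 8 trees catch fire, 9 burn out
  TF...F
  F.....
  .....F
  F...FT
  .F.F.T

TF...F
F.....
.....F
F...FT
.F.F.T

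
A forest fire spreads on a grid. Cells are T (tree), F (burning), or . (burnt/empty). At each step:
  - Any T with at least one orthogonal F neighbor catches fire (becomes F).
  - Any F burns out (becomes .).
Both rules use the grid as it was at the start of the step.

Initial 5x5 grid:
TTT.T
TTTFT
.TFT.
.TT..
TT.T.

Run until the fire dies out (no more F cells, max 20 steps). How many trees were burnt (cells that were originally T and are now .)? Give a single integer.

Step 1: +5 fires, +2 burnt (F count now 5)
Step 2: +4 fires, +5 burnt (F count now 4)
Step 3: +3 fires, +4 burnt (F count now 3)
Step 4: +2 fires, +3 burnt (F count now 2)
Step 5: +0 fires, +2 burnt (F count now 0)
Fire out after step 5
Initially T: 15, now '.': 24
Total burnt (originally-T cells now '.'): 14

Answer: 14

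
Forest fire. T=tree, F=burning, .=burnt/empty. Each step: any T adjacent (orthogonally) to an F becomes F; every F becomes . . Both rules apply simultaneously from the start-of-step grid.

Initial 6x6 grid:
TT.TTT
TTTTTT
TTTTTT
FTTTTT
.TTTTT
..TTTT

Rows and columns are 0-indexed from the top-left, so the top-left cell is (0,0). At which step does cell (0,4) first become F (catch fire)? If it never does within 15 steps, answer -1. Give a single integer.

Step 1: cell (0,4)='T' (+2 fires, +1 burnt)
Step 2: cell (0,4)='T' (+4 fires, +2 burnt)
Step 3: cell (0,4)='T' (+5 fires, +4 burnt)
Step 4: cell (0,4)='T' (+6 fires, +5 burnt)
Step 5: cell (0,4)='T' (+5 fires, +6 burnt)
Step 6: cell (0,4)='T' (+5 fires, +5 burnt)
Step 7: cell (0,4)='F' (+3 fires, +5 burnt)
  -> target ignites at step 7
Step 8: cell (0,4)='.' (+1 fires, +3 burnt)
Step 9: cell (0,4)='.' (+0 fires, +1 burnt)
  fire out at step 9

7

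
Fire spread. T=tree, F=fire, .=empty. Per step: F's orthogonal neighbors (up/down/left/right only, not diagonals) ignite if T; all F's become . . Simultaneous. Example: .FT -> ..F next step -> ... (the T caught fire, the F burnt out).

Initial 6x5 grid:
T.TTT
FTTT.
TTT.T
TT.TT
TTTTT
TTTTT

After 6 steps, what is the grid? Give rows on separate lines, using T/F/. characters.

Step 1: 3 trees catch fire, 1 burn out
  F.TTT
  .FTT.
  FTT.T
  TT.TT
  TTTTT
  TTTTT
Step 2: 3 trees catch fire, 3 burn out
  ..TTT
  ..FT.
  .FT.T
  FT.TT
  TTTTT
  TTTTT
Step 3: 5 trees catch fire, 3 burn out
  ..FTT
  ...F.
  ..F.T
  .F.TT
  FTTTT
  TTTTT
Step 4: 3 trees catch fire, 5 burn out
  ...FT
  .....
  ....T
  ...TT
  .FTTT
  FTTTT
Step 5: 3 trees catch fire, 3 burn out
  ....F
  .....
  ....T
  ...TT
  ..FTT
  .FTTT
Step 6: 2 trees catch fire, 3 burn out
  .....
  .....
  ....T
  ...TT
  ...FT
  ..FTT

.....
.....
....T
...TT
...FT
..FTT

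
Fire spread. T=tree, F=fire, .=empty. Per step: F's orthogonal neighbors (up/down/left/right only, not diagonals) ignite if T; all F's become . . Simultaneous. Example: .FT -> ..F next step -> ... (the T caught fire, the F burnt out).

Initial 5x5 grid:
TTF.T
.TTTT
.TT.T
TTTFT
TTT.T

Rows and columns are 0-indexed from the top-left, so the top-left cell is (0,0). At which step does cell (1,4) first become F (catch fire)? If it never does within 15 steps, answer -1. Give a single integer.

Step 1: cell (1,4)='T' (+4 fires, +2 burnt)
Step 2: cell (1,4)='T' (+8 fires, +4 burnt)
Step 3: cell (1,4)='F' (+4 fires, +8 burnt)
  -> target ignites at step 3
Step 4: cell (1,4)='.' (+2 fires, +4 burnt)
Step 5: cell (1,4)='.' (+0 fires, +2 burnt)
  fire out at step 5

3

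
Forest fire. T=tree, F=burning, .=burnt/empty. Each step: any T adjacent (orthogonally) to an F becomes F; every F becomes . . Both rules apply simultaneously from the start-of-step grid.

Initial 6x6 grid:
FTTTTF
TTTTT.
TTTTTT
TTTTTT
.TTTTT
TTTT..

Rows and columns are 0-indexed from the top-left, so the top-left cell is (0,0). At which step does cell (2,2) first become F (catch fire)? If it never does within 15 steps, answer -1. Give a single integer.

Step 1: cell (2,2)='T' (+3 fires, +2 burnt)
Step 2: cell (2,2)='T' (+5 fires, +3 burnt)
Step 3: cell (2,2)='T' (+5 fires, +5 burnt)
Step 4: cell (2,2)='F' (+5 fires, +5 burnt)
  -> target ignites at step 4
Step 5: cell (2,2)='.' (+5 fires, +5 burnt)
Step 6: cell (2,2)='.' (+4 fires, +5 burnt)
Step 7: cell (2,2)='.' (+3 fires, +4 burnt)
Step 8: cell (2,2)='.' (+0 fires, +3 burnt)
  fire out at step 8

4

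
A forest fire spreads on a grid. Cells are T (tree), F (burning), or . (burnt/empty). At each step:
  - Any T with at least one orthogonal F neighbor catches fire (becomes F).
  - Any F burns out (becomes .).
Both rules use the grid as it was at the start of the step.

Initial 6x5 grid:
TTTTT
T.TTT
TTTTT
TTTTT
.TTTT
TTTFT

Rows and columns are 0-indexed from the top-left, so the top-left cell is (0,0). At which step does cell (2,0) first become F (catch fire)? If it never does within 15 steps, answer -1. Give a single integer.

Step 1: cell (2,0)='T' (+3 fires, +1 burnt)
Step 2: cell (2,0)='T' (+4 fires, +3 burnt)
Step 3: cell (2,0)='T' (+5 fires, +4 burnt)
Step 4: cell (2,0)='T' (+4 fires, +5 burnt)
Step 5: cell (2,0)='T' (+5 fires, +4 burnt)
Step 6: cell (2,0)='F' (+3 fires, +5 burnt)
  -> target ignites at step 6
Step 7: cell (2,0)='.' (+2 fires, +3 burnt)
Step 8: cell (2,0)='.' (+1 fires, +2 burnt)
Step 9: cell (2,0)='.' (+0 fires, +1 burnt)
  fire out at step 9

6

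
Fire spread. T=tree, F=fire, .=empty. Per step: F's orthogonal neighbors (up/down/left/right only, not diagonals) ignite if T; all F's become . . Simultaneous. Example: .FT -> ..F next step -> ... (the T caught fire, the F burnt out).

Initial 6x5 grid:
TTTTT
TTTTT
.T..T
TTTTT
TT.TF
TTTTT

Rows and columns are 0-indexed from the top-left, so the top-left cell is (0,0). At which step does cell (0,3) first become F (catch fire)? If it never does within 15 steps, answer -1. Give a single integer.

Step 1: cell (0,3)='T' (+3 fires, +1 burnt)
Step 2: cell (0,3)='T' (+3 fires, +3 burnt)
Step 3: cell (0,3)='T' (+3 fires, +3 burnt)
Step 4: cell (0,3)='T' (+4 fires, +3 burnt)
Step 5: cell (0,3)='F' (+6 fires, +4 burnt)
  -> target ignites at step 5
Step 6: cell (0,3)='.' (+3 fires, +6 burnt)
Step 7: cell (0,3)='.' (+2 fires, +3 burnt)
Step 8: cell (0,3)='.' (+1 fires, +2 burnt)
Step 9: cell (0,3)='.' (+0 fires, +1 burnt)
  fire out at step 9

5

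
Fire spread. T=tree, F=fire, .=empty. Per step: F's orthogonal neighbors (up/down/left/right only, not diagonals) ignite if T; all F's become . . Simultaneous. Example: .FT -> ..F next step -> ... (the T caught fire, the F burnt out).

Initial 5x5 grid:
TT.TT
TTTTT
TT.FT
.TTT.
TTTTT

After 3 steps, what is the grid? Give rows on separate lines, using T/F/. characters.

Step 1: 3 trees catch fire, 1 burn out
  TT.TT
  TTTFT
  TT..F
  .TTF.
  TTTTT
Step 2: 5 trees catch fire, 3 burn out
  TT.FT
  TTF.F
  TT...
  .TF..
  TTTFT
Step 3: 5 trees catch fire, 5 burn out
  TT..F
  TF...
  TT...
  .F...
  TTF.F

TT..F
TF...
TT...
.F...
TTF.F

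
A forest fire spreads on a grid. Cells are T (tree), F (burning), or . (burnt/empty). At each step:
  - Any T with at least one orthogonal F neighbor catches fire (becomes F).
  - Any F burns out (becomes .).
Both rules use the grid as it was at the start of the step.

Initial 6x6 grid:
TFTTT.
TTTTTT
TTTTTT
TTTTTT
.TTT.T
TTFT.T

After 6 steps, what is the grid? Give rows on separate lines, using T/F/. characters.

Step 1: 6 trees catch fire, 2 burn out
  F.FTT.
  TFTTTT
  TTTTTT
  TTTTTT
  .TFT.T
  TF.F.T
Step 2: 8 trees catch fire, 6 burn out
  ...FT.
  F.FTTT
  TFTTTT
  TTFTTT
  .F.F.T
  F....T
Step 3: 6 trees catch fire, 8 burn out
  ....F.
  ...FTT
  F.FTTT
  TF.FTT
  .....T
  .....T
Step 4: 4 trees catch fire, 6 burn out
  ......
  ....FT
  ...FTT
  F...FT
  .....T
  .....T
Step 5: 3 trees catch fire, 4 burn out
  ......
  .....F
  ....FT
  .....F
  .....T
  .....T
Step 6: 2 trees catch fire, 3 burn out
  ......
  ......
  .....F
  ......
  .....F
  .....T

......
......
.....F
......
.....F
.....T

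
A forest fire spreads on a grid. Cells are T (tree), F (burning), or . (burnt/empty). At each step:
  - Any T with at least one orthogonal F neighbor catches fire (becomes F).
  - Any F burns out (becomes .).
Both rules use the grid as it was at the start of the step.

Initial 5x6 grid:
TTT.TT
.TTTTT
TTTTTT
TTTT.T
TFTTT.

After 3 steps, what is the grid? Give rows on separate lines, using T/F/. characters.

Step 1: 3 trees catch fire, 1 burn out
  TTT.TT
  .TTTTT
  TTTTTT
  TFTT.T
  F.FTT.
Step 2: 4 trees catch fire, 3 burn out
  TTT.TT
  .TTTTT
  TFTTTT
  F.FT.T
  ...FT.
Step 3: 5 trees catch fire, 4 burn out
  TTT.TT
  .FTTTT
  F.FTTT
  ...F.T
  ....F.

TTT.TT
.FTTTT
F.FTTT
...F.T
....F.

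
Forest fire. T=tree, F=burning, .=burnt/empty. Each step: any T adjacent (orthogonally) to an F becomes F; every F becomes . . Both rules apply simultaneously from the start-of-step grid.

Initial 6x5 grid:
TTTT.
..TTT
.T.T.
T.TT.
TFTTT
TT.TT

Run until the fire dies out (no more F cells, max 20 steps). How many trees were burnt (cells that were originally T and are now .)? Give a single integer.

Answer: 19

Derivation:
Step 1: +3 fires, +1 burnt (F count now 3)
Step 2: +4 fires, +3 burnt (F count now 4)
Step 3: +3 fires, +4 burnt (F count now 3)
Step 4: +2 fires, +3 burnt (F count now 2)
Step 5: +1 fires, +2 burnt (F count now 1)
Step 6: +3 fires, +1 burnt (F count now 3)
Step 7: +1 fires, +3 burnt (F count now 1)
Step 8: +1 fires, +1 burnt (F count now 1)
Step 9: +1 fires, +1 burnt (F count now 1)
Step 10: +0 fires, +1 burnt (F count now 0)
Fire out after step 10
Initially T: 20, now '.': 29
Total burnt (originally-T cells now '.'): 19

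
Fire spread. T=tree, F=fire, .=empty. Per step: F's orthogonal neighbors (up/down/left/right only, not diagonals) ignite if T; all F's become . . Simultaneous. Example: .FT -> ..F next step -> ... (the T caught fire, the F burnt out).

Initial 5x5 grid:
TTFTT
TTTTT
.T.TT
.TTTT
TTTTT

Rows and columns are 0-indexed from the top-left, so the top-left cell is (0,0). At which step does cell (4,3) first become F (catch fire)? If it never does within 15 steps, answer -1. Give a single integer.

Step 1: cell (4,3)='T' (+3 fires, +1 burnt)
Step 2: cell (4,3)='T' (+4 fires, +3 burnt)
Step 3: cell (4,3)='T' (+4 fires, +4 burnt)
Step 4: cell (4,3)='T' (+3 fires, +4 burnt)
Step 5: cell (4,3)='F' (+4 fires, +3 burnt)
  -> target ignites at step 5
Step 6: cell (4,3)='.' (+3 fires, +4 burnt)
Step 7: cell (4,3)='.' (+0 fires, +3 burnt)
  fire out at step 7

5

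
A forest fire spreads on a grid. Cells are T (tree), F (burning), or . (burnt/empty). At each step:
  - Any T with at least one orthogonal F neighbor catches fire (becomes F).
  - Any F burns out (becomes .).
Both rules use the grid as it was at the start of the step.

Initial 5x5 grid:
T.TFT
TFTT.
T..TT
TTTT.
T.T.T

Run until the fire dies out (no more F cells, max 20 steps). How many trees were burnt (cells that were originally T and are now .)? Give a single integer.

Step 1: +5 fires, +2 burnt (F count now 5)
Step 2: +3 fires, +5 burnt (F count now 3)
Step 3: +3 fires, +3 burnt (F count now 3)
Step 4: +3 fires, +3 burnt (F count now 3)
Step 5: +1 fires, +3 burnt (F count now 1)
Step 6: +0 fires, +1 burnt (F count now 0)
Fire out after step 6
Initially T: 16, now '.': 24
Total burnt (originally-T cells now '.'): 15

Answer: 15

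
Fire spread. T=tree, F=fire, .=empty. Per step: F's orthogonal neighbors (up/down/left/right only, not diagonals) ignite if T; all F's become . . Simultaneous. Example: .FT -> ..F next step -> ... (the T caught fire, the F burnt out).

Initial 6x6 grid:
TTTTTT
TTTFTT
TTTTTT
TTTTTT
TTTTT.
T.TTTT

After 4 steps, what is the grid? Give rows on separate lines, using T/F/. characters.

Step 1: 4 trees catch fire, 1 burn out
  TTTFTT
  TTF.FT
  TTTFTT
  TTTTTT
  TTTTT.
  T.TTTT
Step 2: 7 trees catch fire, 4 burn out
  TTF.FT
  TF...F
  TTF.FT
  TTTFTT
  TTTTT.
  T.TTTT
Step 3: 8 trees catch fire, 7 burn out
  TF...F
  F.....
  TF...F
  TTF.FT
  TTTFT.
  T.TTTT
Step 4: 7 trees catch fire, 8 burn out
  F.....
  ......
  F.....
  TF...F
  TTF.F.
  T.TFTT

F.....
......
F.....
TF...F
TTF.F.
T.TFTT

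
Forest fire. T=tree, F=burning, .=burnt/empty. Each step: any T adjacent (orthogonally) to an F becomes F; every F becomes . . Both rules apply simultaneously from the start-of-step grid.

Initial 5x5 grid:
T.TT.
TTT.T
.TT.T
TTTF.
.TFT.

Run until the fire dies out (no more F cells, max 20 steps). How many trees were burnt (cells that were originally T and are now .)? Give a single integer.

Step 1: +3 fires, +2 burnt (F count now 3)
Step 2: +2 fires, +3 burnt (F count now 2)
Step 3: +3 fires, +2 burnt (F count now 3)
Step 4: +2 fires, +3 burnt (F count now 2)
Step 5: +2 fires, +2 burnt (F count now 2)
Step 6: +1 fires, +2 burnt (F count now 1)
Step 7: +0 fires, +1 burnt (F count now 0)
Fire out after step 7
Initially T: 15, now '.': 23
Total burnt (originally-T cells now '.'): 13

Answer: 13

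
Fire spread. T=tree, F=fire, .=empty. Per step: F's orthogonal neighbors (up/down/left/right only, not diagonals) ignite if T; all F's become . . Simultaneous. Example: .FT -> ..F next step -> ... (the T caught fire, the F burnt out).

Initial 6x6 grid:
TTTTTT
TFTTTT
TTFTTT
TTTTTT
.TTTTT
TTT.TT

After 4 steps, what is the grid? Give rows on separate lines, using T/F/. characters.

Step 1: 6 trees catch fire, 2 burn out
  TFTTTT
  F.FTTT
  TF.FTT
  TTFTTT
  .TTTTT
  TTT.TT
Step 2: 8 trees catch fire, 6 burn out
  F.FTTT
  ...FTT
  F...FT
  TF.FTT
  .TFTTT
  TTT.TT
Step 3: 8 trees catch fire, 8 burn out
  ...FTT
  ....FT
  .....F
  F...FT
  .F.FTT
  TTF.TT
Step 4: 5 trees catch fire, 8 burn out
  ....FT
  .....F
  ......
  .....F
  ....FT
  TF..TT

....FT
.....F
......
.....F
....FT
TF..TT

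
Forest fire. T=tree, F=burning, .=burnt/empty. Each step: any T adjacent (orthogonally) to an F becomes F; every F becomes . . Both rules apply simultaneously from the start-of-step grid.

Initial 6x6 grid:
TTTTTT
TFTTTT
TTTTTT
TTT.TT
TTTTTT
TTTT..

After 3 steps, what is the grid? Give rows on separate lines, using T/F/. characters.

Step 1: 4 trees catch fire, 1 burn out
  TFTTTT
  F.FTTT
  TFTTTT
  TTT.TT
  TTTTTT
  TTTT..
Step 2: 6 trees catch fire, 4 burn out
  F.FTTT
  ...FTT
  F.FTTT
  TFT.TT
  TTTTTT
  TTTT..
Step 3: 6 trees catch fire, 6 burn out
  ...FTT
  ....FT
  ...FTT
  F.F.TT
  TFTTTT
  TTTT..

...FTT
....FT
...FTT
F.F.TT
TFTTTT
TTTT..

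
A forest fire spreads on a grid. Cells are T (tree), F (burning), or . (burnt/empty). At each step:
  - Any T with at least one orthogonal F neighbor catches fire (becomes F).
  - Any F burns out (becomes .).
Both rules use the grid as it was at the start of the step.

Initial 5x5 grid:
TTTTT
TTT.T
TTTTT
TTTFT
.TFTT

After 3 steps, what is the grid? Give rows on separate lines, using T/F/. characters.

Step 1: 5 trees catch fire, 2 burn out
  TTTTT
  TTT.T
  TTTFT
  TTF.F
  .F.FT
Step 2: 4 trees catch fire, 5 burn out
  TTTTT
  TTT.T
  TTF.F
  TF...
  ....F
Step 3: 4 trees catch fire, 4 burn out
  TTTTT
  TTF.F
  TF...
  F....
  .....

TTTTT
TTF.F
TF...
F....
.....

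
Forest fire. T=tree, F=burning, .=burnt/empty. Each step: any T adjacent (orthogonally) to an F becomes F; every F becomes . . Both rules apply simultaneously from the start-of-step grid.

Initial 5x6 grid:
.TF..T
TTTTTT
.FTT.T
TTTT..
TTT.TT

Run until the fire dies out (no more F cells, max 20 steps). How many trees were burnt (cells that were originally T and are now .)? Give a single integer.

Step 1: +5 fires, +2 burnt (F count now 5)
Step 2: +6 fires, +5 burnt (F count now 6)
Step 3: +4 fires, +6 burnt (F count now 4)
Step 4: +1 fires, +4 burnt (F count now 1)
Step 5: +2 fires, +1 burnt (F count now 2)
Step 6: +0 fires, +2 burnt (F count now 0)
Fire out after step 6
Initially T: 20, now '.': 28
Total burnt (originally-T cells now '.'): 18

Answer: 18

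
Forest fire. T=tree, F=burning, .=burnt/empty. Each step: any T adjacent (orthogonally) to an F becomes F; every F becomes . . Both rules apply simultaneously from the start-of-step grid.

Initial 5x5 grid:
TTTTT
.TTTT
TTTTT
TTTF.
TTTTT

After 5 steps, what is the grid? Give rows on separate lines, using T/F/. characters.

Step 1: 3 trees catch fire, 1 burn out
  TTTTT
  .TTTT
  TTTFT
  TTF..
  TTTFT
Step 2: 6 trees catch fire, 3 burn out
  TTTTT
  .TTFT
  TTF.F
  TF...
  TTF.F
Step 3: 6 trees catch fire, 6 burn out
  TTTFT
  .TF.F
  TF...
  F....
  TF...
Step 4: 5 trees catch fire, 6 burn out
  TTF.F
  .F...
  F....
  .....
  F....
Step 5: 1 trees catch fire, 5 burn out
  TF...
  .....
  .....
  .....
  .....

TF...
.....
.....
.....
.....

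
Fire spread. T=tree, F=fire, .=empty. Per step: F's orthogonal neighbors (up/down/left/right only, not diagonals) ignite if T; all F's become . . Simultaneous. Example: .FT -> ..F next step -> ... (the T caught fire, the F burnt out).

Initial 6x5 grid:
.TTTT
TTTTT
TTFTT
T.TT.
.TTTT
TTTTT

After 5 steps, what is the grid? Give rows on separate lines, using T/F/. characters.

Step 1: 4 trees catch fire, 1 burn out
  .TTTT
  TTFTT
  TF.FT
  T.FT.
  .TTTT
  TTTTT
Step 2: 7 trees catch fire, 4 burn out
  .TFTT
  TF.FT
  F...F
  T..F.
  .TFTT
  TTTTT
Step 3: 8 trees catch fire, 7 burn out
  .F.FT
  F...F
  .....
  F....
  .F.FT
  TTFTT
Step 4: 4 trees catch fire, 8 burn out
  ....F
  .....
  .....
  .....
  ....F
  TF.FT
Step 5: 2 trees catch fire, 4 burn out
  .....
  .....
  .....
  .....
  .....
  F...F

.....
.....
.....
.....
.....
F...F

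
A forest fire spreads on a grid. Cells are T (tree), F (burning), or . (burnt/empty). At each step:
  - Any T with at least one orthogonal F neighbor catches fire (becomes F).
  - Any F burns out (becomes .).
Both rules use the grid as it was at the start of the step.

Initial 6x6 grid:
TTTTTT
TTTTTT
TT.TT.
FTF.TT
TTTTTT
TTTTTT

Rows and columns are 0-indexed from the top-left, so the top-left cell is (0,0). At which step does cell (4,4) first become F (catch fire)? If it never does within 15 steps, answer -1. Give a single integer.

Step 1: cell (4,4)='T' (+4 fires, +2 burnt)
Step 2: cell (4,4)='T' (+6 fires, +4 burnt)
Step 3: cell (4,4)='F' (+5 fires, +6 burnt)
  -> target ignites at step 3
Step 4: cell (4,4)='.' (+5 fires, +5 burnt)
Step 5: cell (4,4)='.' (+5 fires, +5 burnt)
Step 6: cell (4,4)='.' (+3 fires, +5 burnt)
Step 7: cell (4,4)='.' (+2 fires, +3 burnt)
Step 8: cell (4,4)='.' (+1 fires, +2 burnt)
Step 9: cell (4,4)='.' (+0 fires, +1 burnt)
  fire out at step 9

3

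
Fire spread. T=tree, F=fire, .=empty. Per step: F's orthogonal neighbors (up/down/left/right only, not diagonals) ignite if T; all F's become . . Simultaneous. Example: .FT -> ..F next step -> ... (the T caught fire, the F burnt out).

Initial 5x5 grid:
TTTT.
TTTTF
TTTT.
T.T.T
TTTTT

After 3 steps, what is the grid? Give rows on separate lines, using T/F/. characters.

Step 1: 1 trees catch fire, 1 burn out
  TTTT.
  TTTF.
  TTTT.
  T.T.T
  TTTTT
Step 2: 3 trees catch fire, 1 burn out
  TTTF.
  TTF..
  TTTF.
  T.T.T
  TTTTT
Step 3: 3 trees catch fire, 3 burn out
  TTF..
  TF...
  TTF..
  T.T.T
  TTTTT

TTF..
TF...
TTF..
T.T.T
TTTTT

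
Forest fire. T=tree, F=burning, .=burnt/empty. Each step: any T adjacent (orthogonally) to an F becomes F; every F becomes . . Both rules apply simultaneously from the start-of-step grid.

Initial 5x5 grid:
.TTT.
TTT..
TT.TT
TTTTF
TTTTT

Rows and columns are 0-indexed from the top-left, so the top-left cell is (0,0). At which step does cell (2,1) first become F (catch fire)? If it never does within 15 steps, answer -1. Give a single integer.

Step 1: cell (2,1)='T' (+3 fires, +1 burnt)
Step 2: cell (2,1)='T' (+3 fires, +3 burnt)
Step 3: cell (2,1)='T' (+2 fires, +3 burnt)
Step 4: cell (2,1)='F' (+3 fires, +2 burnt)
  -> target ignites at step 4
Step 5: cell (2,1)='.' (+3 fires, +3 burnt)
Step 6: cell (2,1)='.' (+3 fires, +3 burnt)
Step 7: cell (2,1)='.' (+1 fires, +3 burnt)
Step 8: cell (2,1)='.' (+1 fires, +1 burnt)
Step 9: cell (2,1)='.' (+0 fires, +1 burnt)
  fire out at step 9

4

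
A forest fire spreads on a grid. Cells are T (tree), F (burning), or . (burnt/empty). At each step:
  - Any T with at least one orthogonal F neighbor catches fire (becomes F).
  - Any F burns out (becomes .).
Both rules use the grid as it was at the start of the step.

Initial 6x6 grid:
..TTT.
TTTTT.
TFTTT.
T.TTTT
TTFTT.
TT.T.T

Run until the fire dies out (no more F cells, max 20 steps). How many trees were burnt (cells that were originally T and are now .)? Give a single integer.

Answer: 24

Derivation:
Step 1: +6 fires, +2 burnt (F count now 6)
Step 2: +9 fires, +6 burnt (F count now 9)
Step 3: +5 fires, +9 burnt (F count now 5)
Step 4: +3 fires, +5 burnt (F count now 3)
Step 5: +1 fires, +3 burnt (F count now 1)
Step 6: +0 fires, +1 burnt (F count now 0)
Fire out after step 6
Initially T: 25, now '.': 35
Total burnt (originally-T cells now '.'): 24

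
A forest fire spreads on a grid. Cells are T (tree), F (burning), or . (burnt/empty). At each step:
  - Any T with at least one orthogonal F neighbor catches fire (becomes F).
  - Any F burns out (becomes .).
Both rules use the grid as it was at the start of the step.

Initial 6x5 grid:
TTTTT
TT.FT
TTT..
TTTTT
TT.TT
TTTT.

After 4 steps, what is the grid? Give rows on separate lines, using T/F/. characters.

Step 1: 2 trees catch fire, 1 burn out
  TTTFT
  TT..F
  TTT..
  TTTTT
  TT.TT
  TTTT.
Step 2: 2 trees catch fire, 2 burn out
  TTF.F
  TT...
  TTT..
  TTTTT
  TT.TT
  TTTT.
Step 3: 1 trees catch fire, 2 burn out
  TF...
  TT...
  TTT..
  TTTTT
  TT.TT
  TTTT.
Step 4: 2 trees catch fire, 1 burn out
  F....
  TF...
  TTT..
  TTTTT
  TT.TT
  TTTT.

F....
TF...
TTT..
TTTTT
TT.TT
TTTT.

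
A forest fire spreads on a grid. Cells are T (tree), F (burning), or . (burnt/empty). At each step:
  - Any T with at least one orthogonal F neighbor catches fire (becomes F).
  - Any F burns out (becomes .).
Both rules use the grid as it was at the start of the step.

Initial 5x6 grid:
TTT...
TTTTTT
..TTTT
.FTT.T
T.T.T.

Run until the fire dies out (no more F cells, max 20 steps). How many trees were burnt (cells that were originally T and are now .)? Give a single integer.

Step 1: +1 fires, +1 burnt (F count now 1)
Step 2: +3 fires, +1 burnt (F count now 3)
Step 3: +2 fires, +3 burnt (F count now 2)
Step 4: +4 fires, +2 burnt (F count now 4)
Step 5: +4 fires, +4 burnt (F count now 4)
Step 6: +3 fires, +4 burnt (F count now 3)
Step 7: +0 fires, +3 burnt (F count now 0)
Fire out after step 7
Initially T: 19, now '.': 28
Total burnt (originally-T cells now '.'): 17

Answer: 17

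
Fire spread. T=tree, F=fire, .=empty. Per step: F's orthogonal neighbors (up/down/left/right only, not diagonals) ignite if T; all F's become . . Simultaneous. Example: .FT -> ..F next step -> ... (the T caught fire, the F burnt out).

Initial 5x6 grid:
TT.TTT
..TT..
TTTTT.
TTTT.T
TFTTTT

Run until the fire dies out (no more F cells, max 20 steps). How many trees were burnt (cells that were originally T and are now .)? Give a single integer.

Answer: 20

Derivation:
Step 1: +3 fires, +1 burnt (F count now 3)
Step 2: +4 fires, +3 burnt (F count now 4)
Step 3: +4 fires, +4 burnt (F count now 4)
Step 4: +3 fires, +4 burnt (F count now 3)
Step 5: +3 fires, +3 burnt (F count now 3)
Step 6: +1 fires, +3 burnt (F count now 1)
Step 7: +1 fires, +1 burnt (F count now 1)
Step 8: +1 fires, +1 burnt (F count now 1)
Step 9: +0 fires, +1 burnt (F count now 0)
Fire out after step 9
Initially T: 22, now '.': 28
Total burnt (originally-T cells now '.'): 20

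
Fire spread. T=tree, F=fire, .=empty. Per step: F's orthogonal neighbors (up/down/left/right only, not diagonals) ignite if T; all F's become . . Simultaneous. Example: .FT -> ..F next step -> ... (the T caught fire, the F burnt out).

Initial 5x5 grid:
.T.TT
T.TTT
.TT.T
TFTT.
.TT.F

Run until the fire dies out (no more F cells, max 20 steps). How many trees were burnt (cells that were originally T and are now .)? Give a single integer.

Step 1: +4 fires, +2 burnt (F count now 4)
Step 2: +3 fires, +4 burnt (F count now 3)
Step 3: +1 fires, +3 burnt (F count now 1)
Step 4: +1 fires, +1 burnt (F count now 1)
Step 5: +2 fires, +1 burnt (F count now 2)
Step 6: +2 fires, +2 burnt (F count now 2)
Step 7: +0 fires, +2 burnt (F count now 0)
Fire out after step 7
Initially T: 15, now '.': 23
Total burnt (originally-T cells now '.'): 13

Answer: 13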